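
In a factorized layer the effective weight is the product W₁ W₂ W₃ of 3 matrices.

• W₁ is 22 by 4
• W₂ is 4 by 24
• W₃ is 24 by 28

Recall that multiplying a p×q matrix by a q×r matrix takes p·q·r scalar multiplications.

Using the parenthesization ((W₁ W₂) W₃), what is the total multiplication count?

16896

(W₁ W₂): 22×4 by 4×24 → 22×24, cost 22·4·24 = 2112
((W₁ W₂) W₃): 22×24 by 24×28 → 22×28, cost 22·24·28 = 14784; cumulative 16896
Total: 16896 scalar multiplications.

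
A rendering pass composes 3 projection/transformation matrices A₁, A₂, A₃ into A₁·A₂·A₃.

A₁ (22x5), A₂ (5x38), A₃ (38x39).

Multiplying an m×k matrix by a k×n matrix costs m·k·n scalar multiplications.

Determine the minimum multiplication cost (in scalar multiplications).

11700

Order (A₁·(A₂·A₃)): (A₂·A₃): 5×38 by 38×39 → 5×39, cost 5·38·39 = 7410; (A₁·(A₂·A₃)): 22×5 by 5×39 → 22×39, cost 22·5·39 = 4290; cumulative 11700. Total 11700.
Order ((A₁·A₂)·A₃): (A₁·A₂): 22×5 by 5×38 → 22×38, cost 22·5·38 = 4180; ((A₁·A₂)·A₃): 22×38 by 38×39 → 22×39, cost 22·38·39 = 32604; cumulative 36784. Total 36784.
Minimum: 11700.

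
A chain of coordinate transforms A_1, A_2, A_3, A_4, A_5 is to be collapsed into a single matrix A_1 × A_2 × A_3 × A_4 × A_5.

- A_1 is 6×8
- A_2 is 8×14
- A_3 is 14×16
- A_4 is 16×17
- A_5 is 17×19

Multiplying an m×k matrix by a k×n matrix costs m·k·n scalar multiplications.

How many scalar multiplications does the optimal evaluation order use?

Adjacent pairs: A_1A_2 = 6·8·14 = 672; A_2A_3 = 8·14·16 = 1792; A_3A_4 = 14·16·17 = 3808; A_4A_5 = 16·17·19 = 5168.
Length 3: A_1..A_3: k=1: 0+1792+6·8·16=2560; k=2: 672+0+6·14·16=2016 → min 2016 | A_2..A_4: k=2: 0+3808+8·14·17=5712; k=3: 1792+0+8·16·17=3968 → min 3968 | A_3..A_5: k=3: 0+5168+14·16·19=9424; k=4: 3808+0+14·17·19=8330 → min 8330.
Length 4: A_1..A_4: k=1: 0+3968+6·8·17=4784; k=2: 672+3808+6·14·17=5908; k=3: 2016+0+6·16·17=3648 → min 3648 | A_2..A_5: k=2: 0+8330+8·14·19=10458; k=3: 1792+5168+8·16·19=9392; k=4: 3968+0+8·17·19=6552 → min 6552.
Length 5: A_1..A_5: k=1: 0+6552+6·8·19=7464; k=2: 672+8330+6·14·19=10598; k=3: 2016+5168+6·16·19=9008; k=4: 3648+0+6·17·19=5586 → min 5586.
Optimal order: ((((A_1 × A_2) × A_3) × A_4) × A_5) with cost 5586.

5586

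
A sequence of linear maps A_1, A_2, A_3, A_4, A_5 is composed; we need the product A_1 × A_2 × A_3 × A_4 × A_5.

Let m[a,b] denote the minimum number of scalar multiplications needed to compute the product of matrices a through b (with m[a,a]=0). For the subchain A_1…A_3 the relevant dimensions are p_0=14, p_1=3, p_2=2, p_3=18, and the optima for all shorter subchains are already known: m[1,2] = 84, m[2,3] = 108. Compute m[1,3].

m[1,3] = min over k∈[1,2] of m[1,k]+m[k+1,3]+p_{0}·p_k·p_{3}.
k=1: 0 + 108 + 14·3·18 = 864; k=2: 84 + 0 + 14·2·18 = 588.
Minimum: 588 at k=2.

588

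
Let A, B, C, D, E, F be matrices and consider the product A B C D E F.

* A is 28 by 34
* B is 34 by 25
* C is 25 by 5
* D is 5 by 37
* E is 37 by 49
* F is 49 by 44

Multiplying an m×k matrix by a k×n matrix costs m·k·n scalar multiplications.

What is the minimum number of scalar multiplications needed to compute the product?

35015

Adjacent pairs: AB = 28·34·25 = 23800; BC = 34·25·5 = 4250; CD = 25·5·37 = 4625; DE = 5·37·49 = 9065; EF = 37·49·44 = 79772.
Length 3: A..C: k=1: 0+4250+28·34·5=9010; k=2: 23800+0+28·25·5=27300 → min 9010 | B..D: k=2: 0+4625+34·25·37=36075; k=3: 4250+0+34·5·37=10540 → min 10540 | C..E: k=3: 0+9065+25·5·49=15190; k=4: 4625+0+25·37·49=49950 → min 15190 | D..F: k=4: 0+79772+5·37·44=87912; k=5: 9065+0+5·49·44=19845 → min 19845.
Length 4: A..D: k=1: 0+10540+28·34·37=45764; k=2: 23800+4625+28·25·37=54325; k=3: 9010+0+28·5·37=14190 → min 14190 | B..E: k=2: 0+15190+34·25·49=56840; k=3: 4250+9065+34·5·49=21645; k=4: 10540+0+34·37·49=72182 → min 21645 | C..F: k=3: 0+19845+25·5·44=25345; k=4: 4625+79772+25·37·44=125097; k=5: 15190+0+25·49·44=69090 → min 25345.
Length 5: A..E: k=1: 0+21645+28·34·49=68293; k=2: 23800+15190+28·25·49=73290; k=3: 9010+9065+28·5·49=24935; k=4: 14190+0+28·37·49=64954 → min 24935 | B..F: k=2: 0+25345+34·25·44=62745; k=3: 4250+19845+34·5·44=31575; k=4: 10540+79772+34·37·44=145664; k=5: 21645+0+34·49·44=94949 → min 31575.
Length 6: A..F: k=1: 0+31575+28·34·44=73463; k=2: 23800+25345+28·25·44=79945; k=3: 9010+19845+28·5·44=35015; k=4: 14190+79772+28·37·44=139546; k=5: 24935+0+28·49·44=85303 → min 35015.
Optimal order: ((A (B C)) ((D E) F)) with cost 35015.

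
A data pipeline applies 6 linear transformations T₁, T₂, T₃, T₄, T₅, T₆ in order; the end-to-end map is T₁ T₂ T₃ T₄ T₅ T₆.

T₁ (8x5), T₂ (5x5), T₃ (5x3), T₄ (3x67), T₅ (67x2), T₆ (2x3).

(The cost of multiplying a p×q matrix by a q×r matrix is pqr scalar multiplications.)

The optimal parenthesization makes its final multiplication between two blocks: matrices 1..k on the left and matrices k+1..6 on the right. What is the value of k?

Adjacent pairs: T₁T₂ = 8·5·5 = 200; T₂T₃ = 5·5·3 = 75; T₃T₄ = 5·3·67 = 1005; T₄T₅ = 3·67·2 = 402; T₅T₆ = 67·2·3 = 402.
Length 3: T₁..T₃: k=1: 0+75+8·5·3=195; k=2: 200+0+8·5·3=320 → min 195 | T₂..T₄: k=2: 0+1005+5·5·67=2680; k=3: 75+0+5·3·67=1080 → min 1080 | T₃..T₅: k=3: 0+402+5·3·2=432; k=4: 1005+0+5·67·2=1675 → min 432 | T₄..T₆: k=4: 0+402+3·67·3=1005; k=5: 402+0+3·2·3=420 → min 420.
Length 4: T₁..T₄: k=1: 0+1080+8·5·67=3760; k=2: 200+1005+8·5·67=3885; k=3: 195+0+8·3·67=1803 → min 1803 | T₂..T₅: k=2: 0+432+5·5·2=482; k=3: 75+402+5·3·2=507; k=4: 1080+0+5·67·2=1750 → min 482 | T₃..T₆: k=3: 0+420+5·3·3=465; k=4: 1005+402+5·67·3=2412; k=5: 432+0+5·2·3=462 → min 462.
Length 5: T₁..T₅: k=1: 0+482+8·5·2=562; k=2: 200+432+8·5·2=712; k=3: 195+402+8·3·2=645; k=4: 1803+0+8·67·2=2875 → min 562 | T₂..T₆: k=2: 0+462+5·5·3=537; k=3: 75+420+5·3·3=540; k=4: 1080+402+5·67·3=2487; k=5: 482+0+5·2·3=512 → min 512.
Top-level splits: k=1: (T₁..T₁)·(T₂..T₆) → 0+512+8·5·3 = 632; k=2: (T₁..T₂)·(T₃..T₆) → 200+462+8·5·3 = 782; k=3: (T₁..T₃)·(T₄..T₆) → 195+420+8·3·3 = 687; k=4: (T₁..T₄)·(T₅..T₆) → 1803+402+8·67·3 = 3813; k=5: (T₁..T₅)·(T₆..T₆) → 562+0+8·2·3 = 610.
Best split is after T₅, i.e. k = 5.

5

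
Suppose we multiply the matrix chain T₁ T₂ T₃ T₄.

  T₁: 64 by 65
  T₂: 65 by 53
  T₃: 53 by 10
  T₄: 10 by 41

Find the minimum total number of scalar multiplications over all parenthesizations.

Adjacent pairs: T₁T₂ = 64·65·53 = 220480; T₂T₃ = 65·53·10 = 34450; T₃T₄ = 53·10·41 = 21730.
Length 3: T₁..T₃: k=1: 0+34450+64·65·10=76050; k=2: 220480+0+64·53·10=254400 → min 76050 | T₂..T₄: k=2: 0+21730+65·53·41=162975; k=3: 34450+0+65·10·41=61100 → min 61100.
Length 4: T₁..T₄: k=1: 0+61100+64·65·41=231660; k=2: 220480+21730+64·53·41=381282; k=3: 76050+0+64·10·41=102290 → min 102290.
Optimal order: ((T₁ (T₂ T₃)) T₄) with cost 102290.

102290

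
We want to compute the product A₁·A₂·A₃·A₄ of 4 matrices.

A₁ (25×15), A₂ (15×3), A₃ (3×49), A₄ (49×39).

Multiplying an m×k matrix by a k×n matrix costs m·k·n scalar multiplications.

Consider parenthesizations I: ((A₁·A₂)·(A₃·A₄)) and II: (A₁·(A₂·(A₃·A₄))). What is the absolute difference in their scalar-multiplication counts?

12330

Order I = ((A₁·A₂)·(A₃·A₄)): (A₁·A₂): 25×15 by 15×3 → 25×3, cost 25·15·3 = 1125; (A₃·A₄): 3×49 by 49×39 → 3×39, cost 3·49·39 = 5733; ((A₁·A₂)·(A₃·A₄)): 25×3 by 3×39 → 25×39, cost 25·3·39 = 2925; cumulative 9783. Total 9783.
Order II = (A₁·(A₂·(A₃·A₄))): (A₃·A₄): 3×49 by 49×39 → 3×39, cost 3·49·39 = 5733; (A₂·(A₃·A₄)): 15×3 by 3×39 → 15×39, cost 15·3·39 = 1755; cumulative 7488; (A₁·(A₂·(A₃·A₄))): 25×15 by 15×39 → 25×39, cost 25·15·39 = 14625; cumulative 22113. Total 22113.
Difference: |9783 − 22113| = 12330.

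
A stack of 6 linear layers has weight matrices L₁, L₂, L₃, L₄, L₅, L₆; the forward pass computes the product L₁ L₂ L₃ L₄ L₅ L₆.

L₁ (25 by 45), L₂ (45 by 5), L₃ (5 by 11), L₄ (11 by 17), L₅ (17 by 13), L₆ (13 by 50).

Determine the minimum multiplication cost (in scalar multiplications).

Adjacent pairs: L₁L₂ = 25·45·5 = 5625; L₂L₃ = 45·5·11 = 2475; L₃L₄ = 5·11·17 = 935; L₄L₅ = 11·17·13 = 2431; L₅L₆ = 17·13·50 = 11050.
Length 3: L₁..L₃: k=1: 0+2475+25·45·11=14850; k=2: 5625+0+25·5·11=7000 → min 7000 | L₂..L₄: k=2: 0+935+45·5·17=4760; k=3: 2475+0+45·11·17=10890 → min 4760 | L₃..L₅: k=3: 0+2431+5·11·13=3146; k=4: 935+0+5·17·13=2040 → min 2040 | L₄..L₆: k=4: 0+11050+11·17·50=20400; k=5: 2431+0+11·13·50=9581 → min 9581.
Length 4: L₁..L₄: k=1: 0+4760+25·45·17=23885; k=2: 5625+935+25·5·17=8685; k=3: 7000+0+25·11·17=11675 → min 8685 | L₂..L₅: k=2: 0+2040+45·5·13=4965; k=3: 2475+2431+45·11·13=11341; k=4: 4760+0+45·17·13=14705 → min 4965 | L₃..L₆: k=3: 0+9581+5·11·50=12331; k=4: 935+11050+5·17·50=16235; k=5: 2040+0+5·13·50=5290 → min 5290.
Length 5: L₁..L₅: k=1: 0+4965+25·45·13=19590; k=2: 5625+2040+25·5·13=9290; k=3: 7000+2431+25·11·13=13006; k=4: 8685+0+25·17·13=14210 → min 9290 | L₂..L₆: k=2: 0+5290+45·5·50=16540; k=3: 2475+9581+45·11·50=36806; k=4: 4760+11050+45·17·50=54060; k=5: 4965+0+45·13·50=34215 → min 16540.
Length 6: L₁..L₆: k=1: 0+16540+25·45·50=72790; k=2: 5625+5290+25·5·50=17165; k=3: 7000+9581+25·11·50=30331; k=4: 8685+11050+25·17·50=40985; k=5: 9290+0+25·13·50=25540 → min 17165.
Optimal order: ((L₁ L₂) (((L₃ L₄) L₅) L₆)) with cost 17165.

17165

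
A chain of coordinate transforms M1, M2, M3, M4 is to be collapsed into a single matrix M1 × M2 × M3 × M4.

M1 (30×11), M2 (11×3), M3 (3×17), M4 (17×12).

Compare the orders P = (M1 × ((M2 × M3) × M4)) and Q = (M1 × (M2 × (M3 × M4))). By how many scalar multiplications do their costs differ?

1797

Order P = (M1 × ((M2 × M3) × M4)): (M2 × M3): 11×3 by 3×17 → 11×17, cost 11·3·17 = 561; ((M2 × M3) × M4): 11×17 by 17×12 → 11×12, cost 11·17·12 = 2244; cumulative 2805; (M1 × ((M2 × M3) × M4)): 30×11 by 11×12 → 30×12, cost 30·11·12 = 3960; cumulative 6765. Total 6765.
Order Q = (M1 × (M2 × (M3 × M4))): (M3 × M4): 3×17 by 17×12 → 3×12, cost 3·17·12 = 612; (M2 × (M3 × M4)): 11×3 by 3×12 → 11×12, cost 11·3·12 = 396; cumulative 1008; (M1 × (M2 × (M3 × M4))): 30×11 by 11×12 → 30×12, cost 30·11·12 = 3960; cumulative 4968. Total 4968.
Difference: |6765 − 4968| = 1797.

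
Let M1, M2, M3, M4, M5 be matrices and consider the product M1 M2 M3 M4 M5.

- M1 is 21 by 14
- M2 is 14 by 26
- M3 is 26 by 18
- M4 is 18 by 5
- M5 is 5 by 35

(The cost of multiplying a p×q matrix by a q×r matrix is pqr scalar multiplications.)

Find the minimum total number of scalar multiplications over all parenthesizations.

Adjacent pairs: M1M2 = 21·14·26 = 7644; M2M3 = 14·26·18 = 6552; M3M4 = 26·18·5 = 2340; M4M5 = 18·5·35 = 3150.
Length 3: M1..M3: k=1: 0+6552+21·14·18=11844; k=2: 7644+0+21·26·18=17472 → min 11844 | M2..M4: k=2: 0+2340+14·26·5=4160; k=3: 6552+0+14·18·5=7812 → min 4160 | M3..M5: k=3: 0+3150+26·18·35=19530; k=4: 2340+0+26·5·35=6890 → min 6890.
Length 4: M1..M4: k=1: 0+4160+21·14·5=5630; k=2: 7644+2340+21·26·5=12714; k=3: 11844+0+21·18·5=13734 → min 5630 | M2..M5: k=2: 0+6890+14·26·35=19630; k=3: 6552+3150+14·18·35=18522; k=4: 4160+0+14·5·35=6610 → min 6610.
Length 5: M1..M5: k=1: 0+6610+21·14·35=16900; k=2: 7644+6890+21·26·35=33644; k=3: 11844+3150+21·18·35=28224; k=4: 5630+0+21·5·35=9305 → min 9305.
Optimal order: ((M1 (M2 (M3 M4))) M5) with cost 9305.

9305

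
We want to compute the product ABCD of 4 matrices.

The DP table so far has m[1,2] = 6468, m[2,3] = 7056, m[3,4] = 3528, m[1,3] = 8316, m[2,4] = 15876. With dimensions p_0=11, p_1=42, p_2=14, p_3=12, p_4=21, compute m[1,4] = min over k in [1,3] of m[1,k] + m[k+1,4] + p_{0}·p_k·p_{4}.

11088

m[1,4] = min over k∈[1,3] of m[1,k]+m[k+1,4]+p_{0}·p_k·p_{4}.
k=1: 0 + 15876 + 11·42·21 = 25578; k=2: 6468 + 3528 + 11·14·21 = 13230; k=3: 8316 + 0 + 11·12·21 = 11088.
Minimum: 11088 at k=3.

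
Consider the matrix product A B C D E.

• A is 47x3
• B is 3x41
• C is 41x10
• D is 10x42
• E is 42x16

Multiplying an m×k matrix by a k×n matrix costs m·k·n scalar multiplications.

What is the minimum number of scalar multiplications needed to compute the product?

Adjacent pairs: AB = 47·3·41 = 5781; BC = 3·41·10 = 1230; CD = 41·10·42 = 17220; DE = 10·42·16 = 6720.
Length 3: A..C: k=1: 0+1230+47·3·10=2640; k=2: 5781+0+47·41·10=25051 → min 2640 | B..D: k=2: 0+17220+3·41·42=22386; k=3: 1230+0+3·10·42=2490 → min 2490 | C..E: k=3: 0+6720+41·10·16=13280; k=4: 17220+0+41·42·16=44772 → min 13280.
Length 4: A..D: k=1: 0+2490+47·3·42=8412; k=2: 5781+17220+47·41·42=103935; k=3: 2640+0+47·10·42=22380 → min 8412 | B..E: k=2: 0+13280+3·41·16=15248; k=3: 1230+6720+3·10·16=8430; k=4: 2490+0+3·42·16=4506 → min 4506.
Length 5: A..E: k=1: 0+4506+47·3·16=6762; k=2: 5781+13280+47·41·16=49893; k=3: 2640+6720+47·10·16=16880; k=4: 8412+0+47·42·16=39996 → min 6762.
Optimal order: (A (((B C) D) E)) with cost 6762.

6762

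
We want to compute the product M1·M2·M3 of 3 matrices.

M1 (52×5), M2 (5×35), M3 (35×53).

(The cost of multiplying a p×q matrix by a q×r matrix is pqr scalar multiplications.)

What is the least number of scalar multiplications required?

23055

Order (M1·(M2·M3)): (M2·M3): 5×35 by 35×53 → 5×53, cost 5·35·53 = 9275; (M1·(M2·M3)): 52×5 by 5×53 → 52×53, cost 52·5·53 = 13780; cumulative 23055. Total 23055.
Order ((M1·M2)·M3): (M1·M2): 52×5 by 5×35 → 52×35, cost 52·5·35 = 9100; ((M1·M2)·M3): 52×35 by 35×53 → 52×53, cost 52·35·53 = 96460; cumulative 105560. Total 105560.
Minimum: 23055.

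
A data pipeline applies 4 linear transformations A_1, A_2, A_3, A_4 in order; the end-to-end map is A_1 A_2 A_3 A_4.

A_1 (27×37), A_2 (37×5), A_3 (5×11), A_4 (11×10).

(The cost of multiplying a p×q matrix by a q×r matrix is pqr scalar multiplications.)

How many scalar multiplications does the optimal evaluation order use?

6895

Adjacent pairs: A_1A_2 = 27·37·5 = 4995; A_2A_3 = 37·5·11 = 2035; A_3A_4 = 5·11·10 = 550.
Length 3: A_1..A_3: k=1: 0+2035+27·37·11=13024; k=2: 4995+0+27·5·11=6480 → min 6480 | A_2..A_4: k=2: 0+550+37·5·10=2400; k=3: 2035+0+37·11·10=6105 → min 2400.
Length 4: A_1..A_4: k=1: 0+2400+27·37·10=12390; k=2: 4995+550+27·5·10=6895; k=3: 6480+0+27·11·10=9450 → min 6895.
Optimal order: ((A_1 A_2) (A_3 A_4)) with cost 6895.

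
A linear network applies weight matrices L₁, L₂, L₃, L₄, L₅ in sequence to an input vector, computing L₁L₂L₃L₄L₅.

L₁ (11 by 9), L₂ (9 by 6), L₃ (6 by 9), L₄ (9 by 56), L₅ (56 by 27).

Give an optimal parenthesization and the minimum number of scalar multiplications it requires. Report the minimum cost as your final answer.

14472

Adjacent pairs: L₁L₂ = 11·9·6 = 594; L₂L₃ = 9·6·9 = 486; L₃L₄ = 6·9·56 = 3024; L₄L₅ = 9·56·27 = 13608.
Length 3: L₁..L₃: k=1: 0+486+11·9·9=1377; k=2: 594+0+11·6·9=1188 → min 1188 | L₂..L₄: k=2: 0+3024+9·6·56=6048; k=3: 486+0+9·9·56=5022 → min 5022 | L₃..L₅: k=3: 0+13608+6·9·27=15066; k=4: 3024+0+6·56·27=12096 → min 12096.
Length 4: L₁..L₄: k=1: 0+5022+11·9·56=10566; k=2: 594+3024+11·6·56=7314; k=3: 1188+0+11·9·56=6732 → min 6732 | L₂..L₅: k=2: 0+12096+9·6·27=13554; k=3: 486+13608+9·9·27=16281; k=4: 5022+0+9·56·27=18630 → min 13554.
Length 5: L₁..L₅: k=1: 0+13554+11·9·27=16227; k=2: 594+12096+11·6·27=14472; k=3: 1188+13608+11·9·27=17469; k=4: 6732+0+11·56·27=23364 → min 14472.
Optimal parenthesization: ((L₁L₂)((L₃L₄)L₅)) with cost 14472.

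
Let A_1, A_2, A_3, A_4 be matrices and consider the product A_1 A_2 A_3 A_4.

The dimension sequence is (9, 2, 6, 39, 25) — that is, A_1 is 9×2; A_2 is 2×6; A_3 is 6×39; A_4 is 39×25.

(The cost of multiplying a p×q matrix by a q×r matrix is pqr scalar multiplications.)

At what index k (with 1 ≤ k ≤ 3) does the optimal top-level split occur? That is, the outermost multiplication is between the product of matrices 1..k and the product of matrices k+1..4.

1

Adjacent pairs: A_1A_2 = 9·2·6 = 108; A_2A_3 = 2·6·39 = 468; A_3A_4 = 6·39·25 = 5850.
Length 3: A_1..A_3: k=1: 0+468+9·2·39=1170; k=2: 108+0+9·6·39=2214 → min 1170 | A_2..A_4: k=2: 0+5850+2·6·25=6150; k=3: 468+0+2·39·25=2418 → min 2418.
Top-level splits: k=1: (A_1..A_1)·(A_2..A_4) → 0+2418+9·2·25 = 2868; k=2: (A_1..A_2)·(A_3..A_4) → 108+5850+9·6·25 = 7308; k=3: (A_1..A_3)·(A_4..A_4) → 1170+0+9·39·25 = 9945.
Best split is after A_1, i.e. k = 1.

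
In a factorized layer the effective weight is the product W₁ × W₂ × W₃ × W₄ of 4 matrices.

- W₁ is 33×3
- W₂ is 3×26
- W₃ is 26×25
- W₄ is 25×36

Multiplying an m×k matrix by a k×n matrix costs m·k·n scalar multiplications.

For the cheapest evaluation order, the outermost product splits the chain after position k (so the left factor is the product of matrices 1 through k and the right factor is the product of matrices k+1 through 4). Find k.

Adjacent pairs: W₁W₂ = 33·3·26 = 2574; W₂W₃ = 3·26·25 = 1950; W₃W₄ = 26·25·36 = 23400.
Length 3: W₁..W₃: k=1: 0+1950+33·3·25=4425; k=2: 2574+0+33·26·25=24024 → min 4425 | W₂..W₄: k=2: 0+23400+3·26·36=26208; k=3: 1950+0+3·25·36=4650 → min 4650.
Top-level splits: k=1: (W₁..W₁)·(W₂..W₄) → 0+4650+33·3·36 = 8214; k=2: (W₁..W₂)·(W₃..W₄) → 2574+23400+33·26·36 = 56862; k=3: (W₁..W₃)·(W₄..W₄) → 4425+0+33·25·36 = 34125.
Best split is after W₁, i.e. k = 1.

1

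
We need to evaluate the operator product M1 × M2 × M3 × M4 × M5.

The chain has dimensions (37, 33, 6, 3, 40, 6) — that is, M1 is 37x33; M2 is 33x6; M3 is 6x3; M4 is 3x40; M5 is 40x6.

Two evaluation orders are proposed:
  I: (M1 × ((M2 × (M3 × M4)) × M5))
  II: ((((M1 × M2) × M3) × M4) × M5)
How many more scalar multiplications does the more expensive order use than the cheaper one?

2574

Order I = (M1 × ((M2 × (M3 × M4)) × M5)): (M3 × M4): 6×3 by 3×40 → 6×40, cost 6·3·40 = 720; (M2 × (M3 × M4)): 33×6 by 6×40 → 33×40, cost 33·6·40 = 7920; cumulative 8640; ((M2 × (M3 × M4)) × M5): 33×40 by 40×6 → 33×6, cost 33·40·6 = 7920; cumulative 16560; (M1 × ((M2 × (M3 × M4)) × M5)): 37×33 by 33×6 → 37×6, cost 37·33·6 = 7326; cumulative 23886. Total 23886.
Order II = ((((M1 × M2) × M3) × M4) × M5): (M1 × M2): 37×33 by 33×6 → 37×6, cost 37·33·6 = 7326; ((M1 × M2) × M3): 37×6 by 6×3 → 37×3, cost 37·6·3 = 666; cumulative 7992; (((M1 × M2) × M3) × M4): 37×3 by 3×40 → 37×40, cost 37·3·40 = 4440; cumulative 12432; ((((M1 × M2) × M3) × M4) × M5): 37×40 by 40×6 → 37×6, cost 37·40·6 = 8880; cumulative 21312. Total 21312.
Difference: |23886 − 21312| = 2574.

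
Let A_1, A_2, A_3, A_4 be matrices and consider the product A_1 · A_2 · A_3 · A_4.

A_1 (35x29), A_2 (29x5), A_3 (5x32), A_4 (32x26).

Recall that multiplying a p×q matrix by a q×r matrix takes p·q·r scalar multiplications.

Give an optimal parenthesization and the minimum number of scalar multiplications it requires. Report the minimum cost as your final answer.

13785

Adjacent pairs: A_1A_2 = 35·29·5 = 5075; A_2A_3 = 29·5·32 = 4640; A_3A_4 = 5·32·26 = 4160.
Length 3: A_1..A_3: k=1: 0+4640+35·29·32=37120; k=2: 5075+0+35·5·32=10675 → min 10675 | A_2..A_4: k=2: 0+4160+29·5·26=7930; k=3: 4640+0+29·32·26=28768 → min 7930.
Length 4: A_1..A_4: k=1: 0+7930+35·29·26=34320; k=2: 5075+4160+35·5·26=13785; k=3: 10675+0+35·32·26=39795 → min 13785.
Optimal parenthesization: ((A_1 · A_2) · (A_3 · A_4)) with cost 13785.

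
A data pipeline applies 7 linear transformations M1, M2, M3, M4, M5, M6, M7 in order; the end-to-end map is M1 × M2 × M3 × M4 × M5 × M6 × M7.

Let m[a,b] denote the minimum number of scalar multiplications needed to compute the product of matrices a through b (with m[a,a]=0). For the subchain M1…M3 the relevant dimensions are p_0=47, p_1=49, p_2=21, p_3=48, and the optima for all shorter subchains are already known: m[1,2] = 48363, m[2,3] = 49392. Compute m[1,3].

m[1,3] = min over k∈[1,2] of m[1,k]+m[k+1,3]+p_{0}·p_k·p_{3}.
k=1: 0 + 49392 + 47·49·48 = 159936; k=2: 48363 + 0 + 47·21·48 = 95739.
Minimum: 95739 at k=2.

95739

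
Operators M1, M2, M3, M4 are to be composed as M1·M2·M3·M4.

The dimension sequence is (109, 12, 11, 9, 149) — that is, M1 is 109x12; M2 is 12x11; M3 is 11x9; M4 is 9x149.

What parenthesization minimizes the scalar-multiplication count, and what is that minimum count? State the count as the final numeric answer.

159129

Adjacent pairs: M1M2 = 109·12·11 = 14388; M2M3 = 12·11·9 = 1188; M3M4 = 11·9·149 = 14751.
Length 3: M1..M3: k=1: 0+1188+109·12·9=12960; k=2: 14388+0+109·11·9=25179 → min 12960 | M2..M4: k=2: 0+14751+12·11·149=34419; k=3: 1188+0+12·9·149=17280 → min 17280.
Length 4: M1..M4: k=1: 0+17280+109·12·149=212172; k=2: 14388+14751+109·11·149=207790; k=3: 12960+0+109·9·149=159129 → min 159129.
Optimal parenthesization: ((M1·(M2·M3))·M4) with cost 159129.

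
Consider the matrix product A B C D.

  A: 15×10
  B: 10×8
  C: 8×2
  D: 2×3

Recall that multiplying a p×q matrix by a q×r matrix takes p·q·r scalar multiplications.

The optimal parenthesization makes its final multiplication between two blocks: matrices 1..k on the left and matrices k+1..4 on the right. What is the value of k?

3

Adjacent pairs: AB = 15·10·8 = 1200; BC = 10·8·2 = 160; CD = 8·2·3 = 48.
Length 3: A..C: k=1: 0+160+15·10·2=460; k=2: 1200+0+15·8·2=1440 → min 460 | B..D: k=2: 0+48+10·8·3=288; k=3: 160+0+10·2·3=220 → min 220.
Top-level splits: k=1: (A..A)·(B..D) → 0+220+15·10·3 = 670; k=2: (A..B)·(C..D) → 1200+48+15·8·3 = 1608; k=3: (A..C)·(D..D) → 460+0+15·2·3 = 550.
Best split is after C, i.e. k = 3.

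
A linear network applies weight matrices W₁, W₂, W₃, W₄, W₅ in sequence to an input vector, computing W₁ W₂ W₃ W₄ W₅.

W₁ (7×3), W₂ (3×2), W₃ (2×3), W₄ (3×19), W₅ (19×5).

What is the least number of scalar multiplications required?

416

Adjacent pairs: W₁W₂ = 7·3·2 = 42; W₂W₃ = 3·2·3 = 18; W₃W₄ = 2·3·19 = 114; W₄W₅ = 3·19·5 = 285.
Length 3: W₁..W₃: k=1: 0+18+7·3·3=81; k=2: 42+0+7·2·3=84 → min 81 | W₂..W₄: k=2: 0+114+3·2·19=228; k=3: 18+0+3·3·19=189 → min 189 | W₃..W₅: k=3: 0+285+2·3·5=315; k=4: 114+0+2·19·5=304 → min 304.
Length 4: W₁..W₄: k=1: 0+189+7·3·19=588; k=2: 42+114+7·2·19=422; k=3: 81+0+7·3·19=480 → min 422 | W₂..W₅: k=2: 0+304+3·2·5=334; k=3: 18+285+3·3·5=348; k=4: 189+0+3·19·5=474 → min 334.
Length 5: W₁..W₅: k=1: 0+334+7·3·5=439; k=2: 42+304+7·2·5=416; k=3: 81+285+7·3·5=471; k=4: 422+0+7·19·5=1087 → min 416.
Optimal order: ((W₁ W₂) ((W₃ W₄) W₅)) with cost 416.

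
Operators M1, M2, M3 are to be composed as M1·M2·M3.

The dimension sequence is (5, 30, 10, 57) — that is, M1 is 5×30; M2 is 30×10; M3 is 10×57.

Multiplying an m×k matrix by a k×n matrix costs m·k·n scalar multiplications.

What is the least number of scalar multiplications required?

4350

Order (M1·(M2·M3)): (M2·M3): 30×10 by 10×57 → 30×57, cost 30·10·57 = 17100; (M1·(M2·M3)): 5×30 by 30×57 → 5×57, cost 5·30·57 = 8550; cumulative 25650. Total 25650.
Order ((M1·M2)·M3): (M1·M2): 5×30 by 30×10 → 5×10, cost 5·30·10 = 1500; ((M1·M2)·M3): 5×10 by 10×57 → 5×57, cost 5·10·57 = 2850; cumulative 4350. Total 4350.
Minimum: 4350.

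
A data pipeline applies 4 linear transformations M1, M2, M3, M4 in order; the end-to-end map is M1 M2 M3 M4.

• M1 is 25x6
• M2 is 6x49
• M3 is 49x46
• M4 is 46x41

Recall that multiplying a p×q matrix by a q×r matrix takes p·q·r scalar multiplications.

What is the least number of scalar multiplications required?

30990

Adjacent pairs: M1M2 = 25·6·49 = 7350; M2M3 = 6·49·46 = 13524; M3M4 = 49·46·41 = 92414.
Length 3: M1..M3: k=1: 0+13524+25·6·46=20424; k=2: 7350+0+25·49·46=63700 → min 20424 | M2..M4: k=2: 0+92414+6·49·41=104468; k=3: 13524+0+6·46·41=24840 → min 24840.
Length 4: M1..M4: k=1: 0+24840+25·6·41=30990; k=2: 7350+92414+25·49·41=149989; k=3: 20424+0+25·46·41=67574 → min 30990.
Optimal order: (M1 ((M2 M3) M4)) with cost 30990.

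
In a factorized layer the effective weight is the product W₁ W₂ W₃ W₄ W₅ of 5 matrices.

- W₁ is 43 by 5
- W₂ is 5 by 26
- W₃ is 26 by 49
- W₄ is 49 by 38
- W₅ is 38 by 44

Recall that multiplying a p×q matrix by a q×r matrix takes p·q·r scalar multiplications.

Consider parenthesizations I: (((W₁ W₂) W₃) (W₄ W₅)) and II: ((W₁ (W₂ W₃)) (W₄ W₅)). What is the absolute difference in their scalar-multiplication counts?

Order I = (((W₁ W₂) W₃) (W₄ W₅)): (W₁ W₂): 43×5 by 5×26 → 43×26, cost 43·5·26 = 5590; ((W₁ W₂) W₃): 43×26 by 26×49 → 43×49, cost 43·26·49 = 54782; cumulative 60372; (W₄ W₅): 49×38 by 38×44 → 49×44, cost 49·38·44 = 81928; (((W₁ W₂) W₃) (W₄ W₅)): 43×49 by 49×44 → 43×44, cost 43·49·44 = 92708; cumulative 235008. Total 235008.
Order II = ((W₁ (W₂ W₃)) (W₄ W₅)): (W₂ W₃): 5×26 by 26×49 → 5×49, cost 5·26·49 = 6370; (W₁ (W₂ W₃)): 43×5 by 5×49 → 43×49, cost 43·5·49 = 10535; cumulative 16905; (W₄ W₅): 49×38 by 38×44 → 49×44, cost 49·38·44 = 81928; ((W₁ (W₂ W₃)) (W₄ W₅)): 43×49 by 49×44 → 43×44, cost 43·49·44 = 92708; cumulative 191541. Total 191541.
Difference: |235008 − 191541| = 43467.

43467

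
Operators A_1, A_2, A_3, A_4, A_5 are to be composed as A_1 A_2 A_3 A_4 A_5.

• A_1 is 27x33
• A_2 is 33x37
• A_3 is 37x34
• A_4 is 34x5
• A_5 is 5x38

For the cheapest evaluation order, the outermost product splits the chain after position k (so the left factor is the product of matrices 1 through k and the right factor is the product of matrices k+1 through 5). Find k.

4

Adjacent pairs: A_1A_2 = 27·33·37 = 32967; A_2A_3 = 33·37·34 = 41514; A_3A_4 = 37·34·5 = 6290; A_4A_5 = 34·5·38 = 6460.
Length 3: A_1..A_3: k=1: 0+41514+27·33·34=71808; k=2: 32967+0+27·37·34=66933 → min 66933 | A_2..A_4: k=2: 0+6290+33·37·5=12395; k=3: 41514+0+33·34·5=47124 → min 12395 | A_3..A_5: k=3: 0+6460+37·34·38=54264; k=4: 6290+0+37·5·38=13320 → min 13320.
Length 4: A_1..A_4: k=1: 0+12395+27·33·5=16850; k=2: 32967+6290+27·37·5=44252; k=3: 66933+0+27·34·5=71523 → min 16850 | A_2..A_5: k=2: 0+13320+33·37·38=59718; k=3: 41514+6460+33·34·38=90610; k=4: 12395+0+33·5·38=18665 → min 18665.
Top-level splits: k=1: (A_1..A_1)·(A_2..A_5) → 0+18665+27·33·38 = 52523; k=2: (A_1..A_2)·(A_3..A_5) → 32967+13320+27·37·38 = 84249; k=3: (A_1..A_3)·(A_4..A_5) → 66933+6460+27·34·38 = 108277; k=4: (A_1..A_4)·(A_5..A_5) → 16850+0+27·5·38 = 21980.
Best split is after A_4, i.e. k = 4.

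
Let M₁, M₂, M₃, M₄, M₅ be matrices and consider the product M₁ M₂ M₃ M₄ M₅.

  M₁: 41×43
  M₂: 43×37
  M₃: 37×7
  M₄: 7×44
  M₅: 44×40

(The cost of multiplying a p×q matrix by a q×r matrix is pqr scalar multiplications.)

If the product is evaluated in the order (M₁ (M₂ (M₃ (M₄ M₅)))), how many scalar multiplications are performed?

(M₄ M₅): 7×44 by 44×40 → 7×40, cost 7·44·40 = 12320
(M₃ (M₄ M₅)): 37×7 by 7×40 → 37×40, cost 37·7·40 = 10360; cumulative 22680
(M₂ (M₃ (M₄ M₅))): 43×37 by 37×40 → 43×40, cost 43·37·40 = 63640; cumulative 86320
(M₁ (M₂ (M₃ (M₄ M₅)))): 41×43 by 43×40 → 41×40, cost 41·43·40 = 70520; cumulative 156840
Total: 156840 scalar multiplications.

156840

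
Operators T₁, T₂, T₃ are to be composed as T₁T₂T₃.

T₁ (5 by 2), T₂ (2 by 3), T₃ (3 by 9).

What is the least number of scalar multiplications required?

Order (T₁(T₂T₃)): (T₂T₃): 2×3 by 3×9 → 2×9, cost 2·3·9 = 54; (T₁(T₂T₃)): 5×2 by 2×9 → 5×9, cost 5·2·9 = 90; cumulative 144. Total 144.
Order ((T₁T₂)T₃): (T₁T₂): 5×2 by 2×3 → 5×3, cost 5·2·3 = 30; ((T₁T₂)T₃): 5×3 by 3×9 → 5×9, cost 5·3·9 = 135; cumulative 165. Total 165.
Minimum: 144.

144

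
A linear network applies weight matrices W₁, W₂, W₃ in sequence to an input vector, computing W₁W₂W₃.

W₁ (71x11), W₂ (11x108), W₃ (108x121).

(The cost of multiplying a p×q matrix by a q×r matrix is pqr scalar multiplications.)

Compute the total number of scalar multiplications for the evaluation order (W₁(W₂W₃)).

(W₂W₃): 11×108 by 108×121 → 11×121, cost 11·108·121 = 143748
(W₁(W₂W₃)): 71×11 by 11×121 → 71×121, cost 71·11·121 = 94501; cumulative 238249
Total: 238249 scalar multiplications.

238249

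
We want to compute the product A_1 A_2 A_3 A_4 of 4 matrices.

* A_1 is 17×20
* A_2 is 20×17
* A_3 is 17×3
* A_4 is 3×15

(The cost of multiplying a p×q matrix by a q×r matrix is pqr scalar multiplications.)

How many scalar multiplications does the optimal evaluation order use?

2805

Adjacent pairs: A_1A_2 = 17·20·17 = 5780; A_2A_3 = 20·17·3 = 1020; A_3A_4 = 17·3·15 = 765.
Length 3: A_1..A_3: k=1: 0+1020+17·20·3=2040; k=2: 5780+0+17·17·3=6647 → min 2040 | A_2..A_4: k=2: 0+765+20·17·15=5865; k=3: 1020+0+20·3·15=1920 → min 1920.
Length 4: A_1..A_4: k=1: 0+1920+17·20·15=7020; k=2: 5780+765+17·17·15=10880; k=3: 2040+0+17·3·15=2805 → min 2805.
Optimal order: ((A_1 (A_2 A_3)) A_4) with cost 2805.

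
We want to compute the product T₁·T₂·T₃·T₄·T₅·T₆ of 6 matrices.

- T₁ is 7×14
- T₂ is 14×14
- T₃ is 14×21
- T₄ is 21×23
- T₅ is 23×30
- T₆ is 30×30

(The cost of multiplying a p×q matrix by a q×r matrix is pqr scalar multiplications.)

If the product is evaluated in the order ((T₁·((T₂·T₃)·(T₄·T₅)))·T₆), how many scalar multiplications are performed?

(T₂·T₃): 14×14 by 14×21 → 14×21, cost 14·14·21 = 4116
(T₄·T₅): 21×23 by 23×30 → 21×30, cost 21·23·30 = 14490
((T₂·T₃)·(T₄·T₅)): 14×21 by 21×30 → 14×30, cost 14·21·30 = 8820; cumulative 27426
(T₁·((T₂·T₃)·(T₄·T₅))): 7×14 by 14×30 → 7×30, cost 7·14·30 = 2940; cumulative 30366
((T₁·((T₂·T₃)·(T₄·T₅)))·T₆): 7×30 by 30×30 → 7×30, cost 7·30·30 = 6300; cumulative 36666
Total: 36666 scalar multiplications.

36666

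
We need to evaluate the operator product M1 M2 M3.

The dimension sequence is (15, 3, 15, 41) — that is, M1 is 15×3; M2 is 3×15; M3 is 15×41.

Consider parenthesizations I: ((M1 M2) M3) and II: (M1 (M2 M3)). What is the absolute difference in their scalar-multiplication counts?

Order I = ((M1 M2) M3): (M1 M2): 15×3 by 3×15 → 15×15, cost 15·3·15 = 675; ((M1 M2) M3): 15×15 by 15×41 → 15×41, cost 15·15·41 = 9225; cumulative 9900. Total 9900.
Order II = (M1 (M2 M3)): (M2 M3): 3×15 by 15×41 → 3×41, cost 3·15·41 = 1845; (M1 (M2 M3)): 15×3 by 3×41 → 15×41, cost 15·3·41 = 1845; cumulative 3690. Total 3690.
Difference: |9900 − 3690| = 6210.

6210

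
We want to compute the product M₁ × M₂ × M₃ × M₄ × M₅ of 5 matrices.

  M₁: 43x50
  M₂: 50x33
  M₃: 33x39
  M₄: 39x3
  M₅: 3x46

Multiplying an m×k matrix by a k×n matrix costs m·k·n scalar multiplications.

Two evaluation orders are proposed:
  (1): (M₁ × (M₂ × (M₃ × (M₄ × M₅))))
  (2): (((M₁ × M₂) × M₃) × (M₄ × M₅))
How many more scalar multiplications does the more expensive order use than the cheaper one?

Order (1) = (M₁ × (M₂ × (M₃ × (M₄ × M₅)))): (M₄ × M₅): 39×3 by 3×46 → 39×46, cost 39·3·46 = 5382; (M₃ × (M₄ × M₅)): 33×39 by 39×46 → 33×46, cost 33·39·46 = 59202; cumulative 64584; (M₂ × (M₃ × (M₄ × M₅))): 50×33 by 33×46 → 50×46, cost 50·33·46 = 75900; cumulative 140484; (M₁ × (M₂ × (M₃ × (M₄ × M₅)))): 43×50 by 50×46 → 43×46, cost 43·50·46 = 98900; cumulative 239384. Total 239384.
Order (2) = (((M₁ × M₂) × M₃) × (M₄ × M₅)): (M₁ × M₂): 43×50 by 50×33 → 43×33, cost 43·50·33 = 70950; ((M₁ × M₂) × M₃): 43×33 by 33×39 → 43×39, cost 43·33·39 = 55341; cumulative 126291; (M₄ × M₅): 39×3 by 3×46 → 39×46, cost 39·3·46 = 5382; (((M₁ × M₂) × M₃) × (M₄ × M₅)): 43×39 by 39×46 → 43×46, cost 43·39·46 = 77142; cumulative 208815. Total 208815.
Difference: |239384 − 208815| = 30569.

30569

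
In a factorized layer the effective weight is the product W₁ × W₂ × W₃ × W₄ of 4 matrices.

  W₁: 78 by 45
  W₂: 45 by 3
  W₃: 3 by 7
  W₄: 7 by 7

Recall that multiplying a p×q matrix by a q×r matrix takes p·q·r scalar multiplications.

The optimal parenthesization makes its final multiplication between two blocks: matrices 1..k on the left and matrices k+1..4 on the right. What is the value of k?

2

Adjacent pairs: W₁W₂ = 78·45·3 = 10530; W₂W₃ = 45·3·7 = 945; W₃W₄ = 3·7·7 = 147.
Length 3: W₁..W₃: k=1: 0+945+78·45·7=25515; k=2: 10530+0+78·3·7=12168 → min 12168 | W₂..W₄: k=2: 0+147+45·3·7=1092; k=3: 945+0+45·7·7=3150 → min 1092.
Top-level splits: k=1: (W₁..W₁)·(W₂..W₄) → 0+1092+78·45·7 = 25662; k=2: (W₁..W₂)·(W₃..W₄) → 10530+147+78·3·7 = 12315; k=3: (W₁..W₃)·(W₄..W₄) → 12168+0+78·7·7 = 15990.
Best split is after W₂, i.e. k = 2.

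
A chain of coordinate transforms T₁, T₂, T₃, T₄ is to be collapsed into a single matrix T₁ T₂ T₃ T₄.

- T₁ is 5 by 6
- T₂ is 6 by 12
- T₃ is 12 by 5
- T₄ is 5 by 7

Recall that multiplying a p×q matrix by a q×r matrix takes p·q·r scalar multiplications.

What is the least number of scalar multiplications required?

Adjacent pairs: T₁T₂ = 5·6·12 = 360; T₂T₃ = 6·12·5 = 360; T₃T₄ = 12·5·7 = 420.
Length 3: T₁..T₃: k=1: 0+360+5·6·5=510; k=2: 360+0+5·12·5=660 → min 510 | T₂..T₄: k=2: 0+420+6·12·7=924; k=3: 360+0+6·5·7=570 → min 570.
Length 4: T₁..T₄: k=1: 0+570+5·6·7=780; k=2: 360+420+5·12·7=1200; k=3: 510+0+5·5·7=685 → min 685.
Optimal order: ((T₁ (T₂ T₃)) T₄) with cost 685.

685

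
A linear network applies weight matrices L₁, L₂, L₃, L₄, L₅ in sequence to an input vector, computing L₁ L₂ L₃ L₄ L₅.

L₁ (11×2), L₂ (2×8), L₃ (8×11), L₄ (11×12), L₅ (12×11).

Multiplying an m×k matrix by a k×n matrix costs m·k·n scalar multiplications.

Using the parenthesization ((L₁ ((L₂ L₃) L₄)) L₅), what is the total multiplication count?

(L₂ L₃): 2×8 by 8×11 → 2×11, cost 2·8·11 = 176
((L₂ L₃) L₄): 2×11 by 11×12 → 2×12, cost 2·11·12 = 264; cumulative 440
(L₁ ((L₂ L₃) L₄)): 11×2 by 2×12 → 11×12, cost 11·2·12 = 264; cumulative 704
((L₁ ((L₂ L₃) L₄)) L₅): 11×12 by 12×11 → 11×11, cost 11·12·11 = 1452; cumulative 2156
Total: 2156 scalar multiplications.

2156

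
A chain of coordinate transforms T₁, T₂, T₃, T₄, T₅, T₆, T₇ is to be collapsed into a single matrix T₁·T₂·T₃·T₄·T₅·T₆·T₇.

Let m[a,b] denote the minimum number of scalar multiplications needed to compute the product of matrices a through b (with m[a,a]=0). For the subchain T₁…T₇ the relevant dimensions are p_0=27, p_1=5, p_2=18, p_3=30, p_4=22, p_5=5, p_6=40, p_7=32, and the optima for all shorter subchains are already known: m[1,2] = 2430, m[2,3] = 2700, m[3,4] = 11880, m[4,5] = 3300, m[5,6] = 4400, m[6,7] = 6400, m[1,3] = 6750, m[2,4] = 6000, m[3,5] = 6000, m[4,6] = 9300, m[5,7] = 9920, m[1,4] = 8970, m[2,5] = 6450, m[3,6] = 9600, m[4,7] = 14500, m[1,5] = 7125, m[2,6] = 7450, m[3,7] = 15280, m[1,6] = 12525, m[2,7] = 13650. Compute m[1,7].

17845

m[1,7] = min over k∈[1,6] of m[1,k]+m[k+1,7]+p_{0}·p_k·p_{7}.
k=1: 0 + 13650 + 27·5·32 = 17970; k=2: 2430 + 15280 + 27·18·32 = 33262; k=3: 6750 + 14500 + 27·30·32 = 47170; k=4: 8970 + 9920 + 27·22·32 = 37898; k=5: 7125 + 6400 + 27·5·32 = 17845; k=6: 12525 + 0 + 27·40·32 = 47085.
Minimum: 17845 at k=5.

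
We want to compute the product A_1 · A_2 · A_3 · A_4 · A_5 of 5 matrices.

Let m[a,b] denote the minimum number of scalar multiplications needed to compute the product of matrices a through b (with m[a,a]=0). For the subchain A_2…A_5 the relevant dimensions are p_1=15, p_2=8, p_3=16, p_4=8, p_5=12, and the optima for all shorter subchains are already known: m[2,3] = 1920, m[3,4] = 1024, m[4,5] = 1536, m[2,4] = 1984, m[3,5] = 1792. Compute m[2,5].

3232

m[2,5] = min over k∈[2,4] of m[2,k]+m[k+1,5]+p_{1}·p_k·p_{5}.
k=2: 0 + 1792 + 15·8·12 = 3232; k=3: 1920 + 1536 + 15·16·12 = 6336; k=4: 1984 + 0 + 15·8·12 = 3424.
Minimum: 3232 at k=2.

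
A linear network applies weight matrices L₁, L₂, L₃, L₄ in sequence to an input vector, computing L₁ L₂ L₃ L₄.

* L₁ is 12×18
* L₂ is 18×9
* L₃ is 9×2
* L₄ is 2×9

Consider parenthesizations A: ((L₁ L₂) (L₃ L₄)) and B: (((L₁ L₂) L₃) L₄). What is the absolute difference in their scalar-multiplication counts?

702

Order A = ((L₁ L₂) (L₃ L₄)): (L₁ L₂): 12×18 by 18×9 → 12×9, cost 12·18·9 = 1944; (L₃ L₄): 9×2 by 2×9 → 9×9, cost 9·2·9 = 162; ((L₁ L₂) (L₃ L₄)): 12×9 by 9×9 → 12×9, cost 12·9·9 = 972; cumulative 3078. Total 3078.
Order B = (((L₁ L₂) L₃) L₄): (L₁ L₂): 12×18 by 18×9 → 12×9, cost 12·18·9 = 1944; ((L₁ L₂) L₃): 12×9 by 9×2 → 12×2, cost 12·9·2 = 216; cumulative 2160; (((L₁ L₂) L₃) L₄): 12×2 by 2×9 → 12×9, cost 12·2·9 = 216; cumulative 2376. Total 2376.
Difference: |3078 − 2376| = 702.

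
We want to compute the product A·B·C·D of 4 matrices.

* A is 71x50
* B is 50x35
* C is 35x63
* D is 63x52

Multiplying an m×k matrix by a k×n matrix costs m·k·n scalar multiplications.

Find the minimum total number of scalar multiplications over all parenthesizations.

368130

Adjacent pairs: AB = 71·50·35 = 124250; BC = 50·35·63 = 110250; CD = 35·63·52 = 114660.
Length 3: A..C: k=1: 0+110250+71·50·63=333900; k=2: 124250+0+71·35·63=280805 → min 280805 | B..D: k=2: 0+114660+50·35·52=205660; k=3: 110250+0+50·63·52=274050 → min 205660.
Length 4: A..D: k=1: 0+205660+71·50·52=390260; k=2: 124250+114660+71·35·52=368130; k=3: 280805+0+71·63·52=513401 → min 368130.
Optimal order: ((A·B)·(C·D)) with cost 368130.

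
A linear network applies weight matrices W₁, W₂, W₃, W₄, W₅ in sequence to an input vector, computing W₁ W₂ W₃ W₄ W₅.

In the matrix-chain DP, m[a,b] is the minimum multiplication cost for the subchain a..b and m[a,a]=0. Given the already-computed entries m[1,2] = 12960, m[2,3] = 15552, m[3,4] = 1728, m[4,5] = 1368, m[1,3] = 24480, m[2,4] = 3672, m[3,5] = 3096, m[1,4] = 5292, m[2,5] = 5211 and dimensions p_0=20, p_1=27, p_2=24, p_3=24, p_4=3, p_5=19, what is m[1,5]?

6432

m[1,5] = min over k∈[1,4] of m[1,k]+m[k+1,5]+p_{0}·p_k·p_{5}.
k=1: 0 + 5211 + 20·27·19 = 15471; k=2: 12960 + 3096 + 20·24·19 = 25176; k=3: 24480 + 1368 + 20·24·19 = 34968; k=4: 5292 + 0 + 20·3·19 = 6432.
Minimum: 6432 at k=4.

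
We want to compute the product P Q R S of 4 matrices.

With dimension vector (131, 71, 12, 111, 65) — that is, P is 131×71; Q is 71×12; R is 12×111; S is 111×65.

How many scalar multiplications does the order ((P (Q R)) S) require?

(Q R): 71×12 by 12×111 → 71×111, cost 71·12·111 = 94572
(P (Q R)): 131×71 by 71×111 → 131×111, cost 131·71·111 = 1032411; cumulative 1126983
((P (Q R)) S): 131×111 by 111×65 → 131×65, cost 131·111·65 = 945165; cumulative 2072148
Total: 2072148 scalar multiplications.

2072148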